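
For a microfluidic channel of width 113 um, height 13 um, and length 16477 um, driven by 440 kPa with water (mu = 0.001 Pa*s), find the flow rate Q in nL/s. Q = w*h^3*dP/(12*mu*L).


Step 1: Convert all dimensions to SI (meters).
w = 113e-6 m, h = 13e-6 m, L = 16477e-6 m, dP = 440e3 Pa
Step 2: Q = w * h^3 * dP / (12 * mu * L)
Q = 113e-6 * (13e-6)^3 * 440e3 / (12 * 0.001 * 16477e-6) = 5.5246121e-10 m^3/s
Step 3: Convert Q from m^3/s to nL/s (1 m^3 = 1e12 nL, so multiply by 1e12).
Q = 552.461 nL/s


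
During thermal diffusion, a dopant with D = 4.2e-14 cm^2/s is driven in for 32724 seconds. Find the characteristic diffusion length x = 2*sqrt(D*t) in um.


Step 1: Compute D*t = 4.2e-14 * 32724 = 1.374408e-09 cm^2
Step 2: sqrt(D*t) = 3.7073e-05 cm
Step 3: x = 2 * 3.7073e-05 cm = 7.4146e-05 cm
Step 4: Convert to um (1 cm = 1e4 um): x = 0.741 um


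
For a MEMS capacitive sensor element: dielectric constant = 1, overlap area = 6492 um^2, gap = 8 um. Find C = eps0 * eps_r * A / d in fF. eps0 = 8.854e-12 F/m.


Step 1: Convert area to m^2: A = 6492e-12 m^2
Step 2: Convert gap to m: d = 8e-6 m
Step 3: C = eps0 * eps_r * A / d
C = 8.854e-12 * 1 * 6492e-12 / 8e-6
Step 4: Convert to fF (multiply by 1e15).
C = 7.19 fF


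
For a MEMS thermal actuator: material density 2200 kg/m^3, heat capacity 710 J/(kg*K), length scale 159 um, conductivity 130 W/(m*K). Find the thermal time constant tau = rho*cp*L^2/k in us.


Step 1: Convert L to m: L = 159e-6 m
Step 2: L^2 = (159e-6)^2 = 2.5281e-08 m^2
Step 3: tau = 2200 * 710 * 2.5281e-08 / 130 = 3.0376094e-04 s
Step 4: Convert to microseconds (multiply by 1e6).
tau = 303.761 us


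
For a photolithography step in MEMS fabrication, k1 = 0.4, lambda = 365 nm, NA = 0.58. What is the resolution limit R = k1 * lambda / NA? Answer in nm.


Step 1: Identify values: k1 = 0.4, lambda = 365 nm, NA = 0.58
Step 2: R = k1 * lambda / NA
R = 0.4 * 365 / 0.58
R = 251.7 nm


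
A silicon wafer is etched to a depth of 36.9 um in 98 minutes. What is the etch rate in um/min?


Step 1: Etch rate = depth / time
Step 2: rate = 36.9 / 98
rate = 0.377 um/min


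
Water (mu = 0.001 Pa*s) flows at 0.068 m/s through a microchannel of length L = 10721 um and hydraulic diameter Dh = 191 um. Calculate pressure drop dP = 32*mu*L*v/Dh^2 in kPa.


Step 1: Convert to SI: L = 10721e-6 m, Dh = 191e-6 m
Step 2: dP = 32 * 0.001 * 10721e-6 * 0.068 / (191e-6)^2
Step 3: dP = 639.48 Pa
Step 4: Convert to kPa: dP = 0.64 kPa


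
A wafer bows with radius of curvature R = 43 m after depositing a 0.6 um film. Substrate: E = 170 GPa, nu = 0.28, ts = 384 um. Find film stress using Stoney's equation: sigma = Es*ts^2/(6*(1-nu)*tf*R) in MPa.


Step 1: Compute numerator: Es * ts^2 = 170 * 384^2 = 25067520 (GPa*um^2)
Step 2: Compute denominator (R in um): 6*(1-nu)*tf*R = 6*0.72*0.6*43e6 = 111456000.0 (um^2)
Step 3: sigma (GPa) = 25067520 / 111456000.0 = 2.2491e-01 GPa
Step 4: Convert to MPa (x1000): sigma = 224.9 MPa


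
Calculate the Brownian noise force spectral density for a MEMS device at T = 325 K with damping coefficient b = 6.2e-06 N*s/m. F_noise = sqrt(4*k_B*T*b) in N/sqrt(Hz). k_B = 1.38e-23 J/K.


Step 1: Compute 4 * k_B * T * b
= 4 * 1.38e-23 * 325 * 6.2e-06
= 1.1123e-25 N^2/Hz
Step 2: F_noise = sqrt(1.1123e-25)
F_noise = 3.34e-13 N/sqrt(Hz)


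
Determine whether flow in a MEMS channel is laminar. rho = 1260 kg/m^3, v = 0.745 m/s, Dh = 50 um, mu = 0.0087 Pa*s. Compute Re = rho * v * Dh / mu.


Step 1: Convert Dh to meters: Dh = 50e-6 m
Step 2: Re = rho * v * Dh / mu
Re = 1260 * 0.745 * 50e-6 / 0.0087
Re = 5.395
Since Re = 5.395 is below ~2300, the flow is laminar.


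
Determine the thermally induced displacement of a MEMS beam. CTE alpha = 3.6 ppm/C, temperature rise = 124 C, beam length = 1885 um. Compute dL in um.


Step 1: Convert CTE: alpha = 3.6 ppm/C = 3.6e-6 /C
Step 2: dL = 3.6e-6 * 124 * 1885
dL = 0.8415 um


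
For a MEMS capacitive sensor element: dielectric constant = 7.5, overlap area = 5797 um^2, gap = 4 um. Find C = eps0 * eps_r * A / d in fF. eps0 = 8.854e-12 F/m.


Step 1: Convert area to m^2: A = 5797e-12 m^2
Step 2: Convert gap to m: d = 4e-6 m
Step 3: C = eps0 * eps_r * A / d
C = 8.854e-12 * 7.5 * 5797e-12 / 4e-6
Step 4: Convert to fF (multiply by 1e15).
C = 96.24 fF


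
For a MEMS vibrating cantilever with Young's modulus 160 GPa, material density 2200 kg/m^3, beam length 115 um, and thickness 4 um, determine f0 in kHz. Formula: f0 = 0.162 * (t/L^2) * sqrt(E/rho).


Step 1: Convert units to SI.
t_SI = 4e-6 m, L_SI = 115e-6 m
Step 2: Calculate sqrt(E/rho).
sqrt(160e9 / 2200) = 8528.03 m/s
Step 3: Compute f0.
f0 = 0.162 * 4e-6 / (115e-6)^2 * 8528.03 = 417857.3 Hz = 417.86 kHz


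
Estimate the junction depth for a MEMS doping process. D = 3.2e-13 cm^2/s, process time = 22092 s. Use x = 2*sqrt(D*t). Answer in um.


Step 1: Compute D*t = 3.2e-13 * 22092 = 7.06944e-09 cm^2
Step 2: sqrt(D*t) = 8.408e-05 cm
Step 3: x = 2 * 8.408e-05 cm = 1.6816e-04 cm
Step 4: Convert to um (1 cm = 1e4 um): x = 1.682 um


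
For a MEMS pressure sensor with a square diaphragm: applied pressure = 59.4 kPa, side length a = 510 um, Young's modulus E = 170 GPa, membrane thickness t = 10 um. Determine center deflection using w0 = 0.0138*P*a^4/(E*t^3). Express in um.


Step 1: Convert pressure to compatible units (E is in GPa, so P in GPa).
P = 59.4 kPa = 59.4e-6 GPa
Step 2: Compute numerator: 0.0138 * P * a^4.
a^4 = 510^4 = 67652010000
numerator = 0.0138 * 59.4e-6 * 67652010000 = 5.54557e+04
Step 3: Compute denominator: E * t^3 = 170 * 10^3 = 170000
Step 4: w0 = numerator / denominator = 5.54557e+04 / 170000 = 0.3262 um


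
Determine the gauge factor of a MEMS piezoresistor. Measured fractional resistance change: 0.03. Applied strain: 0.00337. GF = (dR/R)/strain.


Step 1: Identify values.
dR/R = 0.03, strain = 0.00337
Step 2: GF = (dR/R) / strain = 0.03 / 0.00337
GF = 8.9


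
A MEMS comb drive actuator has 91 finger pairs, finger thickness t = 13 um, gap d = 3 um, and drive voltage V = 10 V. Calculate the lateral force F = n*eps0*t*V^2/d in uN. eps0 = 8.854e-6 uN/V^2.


Step 1: Parameters: n=91, eps0=8.854e-6 uN/V^2, t=13 um, V=10 V, d=3 um
Step 2: V^2 = 100
Step 3: F = 91 * 8.854e-6 * 13 * 100 / 3
F = 0.349 uN


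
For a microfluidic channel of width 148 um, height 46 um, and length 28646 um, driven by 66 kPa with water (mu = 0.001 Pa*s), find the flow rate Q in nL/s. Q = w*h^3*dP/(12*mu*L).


Step 1: Convert all dimensions to SI (meters).
w = 148e-6 m, h = 46e-6 m, L = 28646e-6 m, dP = 66e3 Pa
Step 2: Q = w * h^3 * dP / (12 * mu * L)
Q = 148e-6 * (46e-6)^3 * 66e3 / (12 * 0.001 * 28646e-6) = 2.76588368e-09 m^3/s
Step 3: Convert Q from m^3/s to nL/s (1 m^3 = 1e12 nL, so multiply by 1e12).
Q = 2765.884 nL/s


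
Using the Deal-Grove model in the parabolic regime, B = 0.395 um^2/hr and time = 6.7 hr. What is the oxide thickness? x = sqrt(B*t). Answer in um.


Step 1: Compute B*t = 0.395 * 6.7 = 2.6465
Step 2: x = sqrt(2.6465)
x = 1.627 um


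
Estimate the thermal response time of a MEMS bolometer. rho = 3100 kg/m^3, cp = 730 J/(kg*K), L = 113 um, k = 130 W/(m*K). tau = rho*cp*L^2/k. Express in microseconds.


Step 1: Convert L to m: L = 113e-6 m
Step 2: L^2 = (113e-6)^2 = 1.2769e-08 m^2
Step 3: tau = 3100 * 730 * 1.2769e-08 / 130 = 2.2227882e-04 s
Step 4: Convert to microseconds (multiply by 1e6).
tau = 222.279 us


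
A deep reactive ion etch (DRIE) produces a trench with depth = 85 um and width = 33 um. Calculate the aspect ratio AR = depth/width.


Step 1: AR = depth / width
Step 2: AR = 85 / 33
AR = 2.6


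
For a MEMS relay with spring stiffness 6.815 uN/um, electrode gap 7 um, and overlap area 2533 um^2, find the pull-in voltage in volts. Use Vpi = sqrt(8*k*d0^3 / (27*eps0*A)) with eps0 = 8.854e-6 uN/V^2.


Step 1: Compute numerator: 8 * k * d0^3 = 8 * 6.815 * 7^3 = 18700.36
Step 2: Compute denominator: 27 * eps0 * A = 27 * 8.854e-6 * 2533 = 0.605534
Step 3: Vpi = sqrt(18700.36 / 0.605534)
Vpi = 175.73 V


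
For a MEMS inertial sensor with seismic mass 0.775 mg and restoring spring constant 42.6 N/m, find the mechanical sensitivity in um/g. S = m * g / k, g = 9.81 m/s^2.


Step 1: Convert mass: m = 0.775 mg = 7.75e-07 kg
Step 2: S = m * g / k = 7.75e-07 * 9.81 / 42.6
Step 3: S = 1.78e-07 m/g
Step 4: Convert to um/g: S = 0.178 um/g


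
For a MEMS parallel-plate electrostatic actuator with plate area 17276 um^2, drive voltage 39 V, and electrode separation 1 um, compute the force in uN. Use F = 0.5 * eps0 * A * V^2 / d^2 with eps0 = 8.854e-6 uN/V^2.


Step 1: Identify parameters.
eps0 = 8.854e-6 uN/V^2, A = 17276 um^2, V = 39 V, d = 1 um
Step 2: Compute V^2 = 39^2 = 1521
Step 3: Compute d^2 = 1^2 = 1
Step 4: F = 0.5 * 8.854e-6 * 17276 * 1521 / 1
F = 116.327 uN


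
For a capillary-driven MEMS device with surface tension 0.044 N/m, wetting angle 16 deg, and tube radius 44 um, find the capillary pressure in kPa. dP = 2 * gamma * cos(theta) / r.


Step 1: cos(16 deg) = 0.9613
Step 2: Convert r to m: r = 44e-6 m
Step 3: dP = 2 * 0.044 * 0.9613 / 44e-6 = 1922.6 Pa
Step 4: Convert Pa to kPa (divide by 1000).
dP = 1.92 kPa


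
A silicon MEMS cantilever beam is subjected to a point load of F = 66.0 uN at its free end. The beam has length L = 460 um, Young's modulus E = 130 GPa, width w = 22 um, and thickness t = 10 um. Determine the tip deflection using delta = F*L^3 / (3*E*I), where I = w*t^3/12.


Step 1: Calculate the second moment of area.
I = w * t^3 / 12 = 22 * 10^3 / 12 = 1833.3333 um^4
Step 2: Convert E to consistent units (1 GPa = 1000 uN/um^2).
E = 130 GPa = 130000 uN/um^2
Step 3: Calculate tip deflection.
delta = F * L^3 / (3 * E * I)
delta = 66.0 * 460^3 / (3 * 130000 * 1833.3333)
delta = 8.9849 um


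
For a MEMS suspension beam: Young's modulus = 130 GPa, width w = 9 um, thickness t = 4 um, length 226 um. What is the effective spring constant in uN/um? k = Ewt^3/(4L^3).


Step 1: Convert E to consistent units (1 GPa = 1000 uN/um^2).
E = 130 GPa = 130000 uN/um^2
Step 2: Compute t^3 = 4^3 = 64
Step 3: Compute L^3 = 226^3 = 11543176
Step 4: k = 130000 * 9 * 64 / (4 * 11543176)
k = 1.6217 uN/um


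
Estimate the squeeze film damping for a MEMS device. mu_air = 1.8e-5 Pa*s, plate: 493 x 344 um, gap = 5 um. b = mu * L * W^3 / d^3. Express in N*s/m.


Step 1: Convert to SI.
L = 493e-6 m, W = 344e-6 m, d = 5e-6 m
Step 2: W^3 = (344e-6)^3 = 4.07e-11 m^3
Step 3: d^3 = (5e-6)^3 = 1.25e-16 m^3
Step 4: b = 1.8e-5 * 493e-6 * 4.07e-11 / 1.25e-16
b = 2.89e-03 N*s/m


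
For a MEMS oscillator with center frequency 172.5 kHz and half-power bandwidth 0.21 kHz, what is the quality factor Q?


Step 1: Q = f0 / bandwidth
Step 2: Q = 172.5 / 0.21
Q = 821.4


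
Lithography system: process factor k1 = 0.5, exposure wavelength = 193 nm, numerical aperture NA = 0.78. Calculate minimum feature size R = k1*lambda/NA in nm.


Step 1: Identify values: k1 = 0.5, lambda = 193 nm, NA = 0.78
Step 2: R = k1 * lambda / NA
R = 0.5 * 193 / 0.78
R = 123.7 nm


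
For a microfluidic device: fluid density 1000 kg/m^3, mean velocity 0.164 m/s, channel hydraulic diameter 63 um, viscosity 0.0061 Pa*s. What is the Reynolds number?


Step 1: Convert Dh to meters: Dh = 63e-6 m
Step 2: Re = rho * v * Dh / mu
Re = 1000 * 0.164 * 63e-6 / 0.0061
Re = 1.694


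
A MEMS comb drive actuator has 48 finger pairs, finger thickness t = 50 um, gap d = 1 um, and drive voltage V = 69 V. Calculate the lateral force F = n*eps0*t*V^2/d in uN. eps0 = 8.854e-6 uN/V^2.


Step 1: Parameters: n=48, eps0=8.854e-6 uN/V^2, t=50 um, V=69 V, d=1 um
Step 2: V^2 = 4761
Step 3: F = 48 * 8.854e-6 * 50 * 4761 / 1
F = 101.169 uN


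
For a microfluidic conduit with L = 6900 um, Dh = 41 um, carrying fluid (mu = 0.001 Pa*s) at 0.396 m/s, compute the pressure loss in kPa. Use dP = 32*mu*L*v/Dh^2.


Step 1: Convert to SI: L = 6900e-6 m, Dh = 41e-6 m
Step 2: dP = 32 * 0.001 * 6900e-6 * 0.396 / (41e-6)^2
Step 3: dP = 52014.75 Pa
Step 4: Convert to kPa: dP = 52.01 kPa


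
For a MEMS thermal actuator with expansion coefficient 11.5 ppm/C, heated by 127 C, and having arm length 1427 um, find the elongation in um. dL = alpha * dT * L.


Step 1: Convert CTE: alpha = 11.5 ppm/C = 11.5e-6 /C
Step 2: dL = 11.5e-6 * 127 * 1427
dL = 2.0841 um


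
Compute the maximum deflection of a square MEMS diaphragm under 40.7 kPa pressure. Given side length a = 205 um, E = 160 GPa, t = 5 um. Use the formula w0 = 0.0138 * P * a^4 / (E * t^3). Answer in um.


Step 1: Convert pressure to compatible units (E is in GPa, so P in GPa).
P = 40.7 kPa = 40.7e-6 GPa
Step 2: Compute numerator: 0.0138 * P * a^4.
a^4 = 205^4 = 1766100625
numerator = 0.0138 * 40.7e-6 * 1766100625 = 9.9195e+02
Step 3: Compute denominator: E * t^3 = 160 * 5^3 = 20000
Step 4: w0 = numerator / denominator = 9.9195e+02 / 20000 = 0.0496 um


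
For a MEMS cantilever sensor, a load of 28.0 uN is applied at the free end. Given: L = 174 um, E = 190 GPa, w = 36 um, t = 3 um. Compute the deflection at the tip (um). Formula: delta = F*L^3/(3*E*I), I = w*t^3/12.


Step 1: Calculate the second moment of area.
I = w * t^3 / 12 = 36 * 3^3 / 12 = 81.0 um^4
Step 2: Convert E to consistent units (1 GPa = 1000 uN/um^2).
E = 190 GPa = 190000 uN/um^2
Step 3: Calculate tip deflection.
delta = F * L^3 / (3 * E * I)
delta = 28.0 * 174^3 / (3 * 190000 * 81.0)
delta = 3.1948 um


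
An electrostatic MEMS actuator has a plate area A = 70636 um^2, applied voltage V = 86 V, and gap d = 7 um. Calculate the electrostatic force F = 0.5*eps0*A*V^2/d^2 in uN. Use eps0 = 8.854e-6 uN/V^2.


Step 1: Identify parameters.
eps0 = 8.854e-6 uN/V^2, A = 70636 um^2, V = 86 V, d = 7 um
Step 2: Compute V^2 = 86^2 = 7396
Step 3: Compute d^2 = 7^2 = 49
Step 4: F = 0.5 * 8.854e-6 * 70636 * 7396 / 49
F = 47.199 uN


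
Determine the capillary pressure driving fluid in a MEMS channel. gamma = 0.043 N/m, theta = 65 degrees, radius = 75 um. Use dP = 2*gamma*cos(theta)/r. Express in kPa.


Step 1: cos(65 deg) = 0.4226
Step 2: Convert r to m: r = 75e-6 m
Step 3: dP = 2 * 0.043 * 0.4226 / 75e-6 = 484.6 Pa
Step 4: Convert Pa to kPa (divide by 1000).
dP = 0.48 kPa


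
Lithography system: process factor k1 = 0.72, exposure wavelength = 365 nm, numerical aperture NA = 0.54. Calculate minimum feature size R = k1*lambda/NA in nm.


Step 1: Identify values: k1 = 0.72, lambda = 365 nm, NA = 0.54
Step 2: R = k1 * lambda / NA
R = 0.72 * 365 / 0.54
R = 486.7 nm


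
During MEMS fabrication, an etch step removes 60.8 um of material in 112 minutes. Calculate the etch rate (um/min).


Step 1: Etch rate = depth / time
Step 2: rate = 60.8 / 112
rate = 0.543 um/min


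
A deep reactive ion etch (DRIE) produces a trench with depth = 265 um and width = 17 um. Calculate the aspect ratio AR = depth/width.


Step 1: AR = depth / width
Step 2: AR = 265 / 17
AR = 15.6


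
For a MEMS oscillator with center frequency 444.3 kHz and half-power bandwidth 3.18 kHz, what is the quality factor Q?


Step 1: Q = f0 / bandwidth
Step 2: Q = 444.3 / 3.18
Q = 139.7


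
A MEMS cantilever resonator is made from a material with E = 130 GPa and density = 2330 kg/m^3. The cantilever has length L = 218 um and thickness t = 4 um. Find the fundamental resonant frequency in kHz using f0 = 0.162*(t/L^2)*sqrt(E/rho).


Step 1: Convert units to SI.
t_SI = 4e-6 m, L_SI = 218e-6 m
Step 2: Calculate sqrt(E/rho).
sqrt(130e9 / 2330) = 7469.54 m/s
Step 3: Compute f0.
f0 = 0.162 * 4e-6 / (218e-6)^2 * 7469.54 = 101848.8 Hz = 101.85 kHz


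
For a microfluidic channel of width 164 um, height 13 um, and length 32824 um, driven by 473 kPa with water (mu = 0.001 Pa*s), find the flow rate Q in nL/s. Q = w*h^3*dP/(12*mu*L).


Step 1: Convert all dimensions to SI (meters).
w = 164e-6 m, h = 13e-6 m, L = 32824e-6 m, dP = 473e3 Pa
Step 2: Q = w * h^3 * dP / (12 * mu * L)
Q = 164e-6 * (13e-6)^3 * 473e3 / (12 * 0.001 * 32824e-6) = 4.3267549e-10 m^3/s
Step 3: Convert Q from m^3/s to nL/s (1 m^3 = 1e12 nL, so multiply by 1e12).
Q = 432.675 nL/s


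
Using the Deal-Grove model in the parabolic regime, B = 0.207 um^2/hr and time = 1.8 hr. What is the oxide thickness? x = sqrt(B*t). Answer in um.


Step 1: Compute B*t = 0.207 * 1.8 = 0.3726
Step 2: x = sqrt(0.3726)
x = 0.61 um


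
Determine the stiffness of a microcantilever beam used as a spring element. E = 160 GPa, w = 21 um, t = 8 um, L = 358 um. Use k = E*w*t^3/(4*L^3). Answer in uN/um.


Step 1: Convert E to consistent units (1 GPa = 1000 uN/um^2).
E = 160 GPa = 160000 uN/um^2
Step 2: Compute t^3 = 8^3 = 512
Step 3: Compute L^3 = 358^3 = 45882712
Step 4: k = 160000 * 21 * 512 / (4 * 45882712)
k = 9.3735 uN/um


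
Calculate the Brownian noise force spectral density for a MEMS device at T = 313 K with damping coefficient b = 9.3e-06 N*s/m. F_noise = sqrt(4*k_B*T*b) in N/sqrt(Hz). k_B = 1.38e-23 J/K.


Step 1: Compute 4 * k_B * T * b
= 4 * 1.38e-23 * 313 * 9.3e-06
= 1.6068e-25 N^2/Hz
Step 2: F_noise = sqrt(1.6068e-25)
F_noise = 4.01e-13 N/sqrt(Hz)


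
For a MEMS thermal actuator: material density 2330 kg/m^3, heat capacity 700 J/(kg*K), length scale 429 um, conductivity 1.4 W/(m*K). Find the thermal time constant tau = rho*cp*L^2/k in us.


Step 1: Convert L to m: L = 429e-6 m
Step 2: L^2 = (429e-6)^2 = 1.84041e-07 m^2
Step 3: tau = 2330 * 700 * 1.84041e-07 / 1.4 = 2.14407765e-01 s
Step 4: Convert to microseconds (multiply by 1e6).
tau = 214407.765 us


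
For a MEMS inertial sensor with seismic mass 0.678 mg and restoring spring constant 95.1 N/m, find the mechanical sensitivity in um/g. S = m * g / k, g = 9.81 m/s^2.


Step 1: Convert mass: m = 0.678 mg = 6.78e-07 kg
Step 2: S = m * g / k = 6.78e-07 * 9.81 / 95.1
Step 3: S = 6.99e-08 m/g
Step 4: Convert to um/g: S = 0.07 um/g


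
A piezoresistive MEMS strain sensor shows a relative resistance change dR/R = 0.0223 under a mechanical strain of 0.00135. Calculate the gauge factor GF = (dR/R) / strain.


Step 1: Identify values.
dR/R = 0.0223, strain = 0.00135
Step 2: GF = (dR/R) / strain = 0.0223 / 0.00135
GF = 16.5


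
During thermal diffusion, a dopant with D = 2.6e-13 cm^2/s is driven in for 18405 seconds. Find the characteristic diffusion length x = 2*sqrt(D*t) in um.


Step 1: Compute D*t = 2.6e-13 * 18405 = 4.7853e-09 cm^2
Step 2: sqrt(D*t) = 6.91759e-05 cm
Step 3: x = 2 * 6.91759e-05 cm = 1.383518e-04 cm
Step 4: Convert to um (1 cm = 1e4 um): x = 1.384 um


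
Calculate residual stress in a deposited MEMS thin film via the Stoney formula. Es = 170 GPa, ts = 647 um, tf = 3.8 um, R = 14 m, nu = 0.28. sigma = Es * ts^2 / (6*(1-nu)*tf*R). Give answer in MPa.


Step 1: Compute numerator: Es * ts^2 = 170 * 647^2 = 71163530 (GPa*um^2)
Step 2: Compute denominator (R in um): 6*(1-nu)*tf*R = 6*0.72*3.8*14e6 = 229824000.0 (um^2)
Step 3: sigma (GPa) = 71163530 / 229824000.0 = 3.09644e-01 GPa
Step 4: Convert to MPa (x1000): sigma = 309.6 MPa


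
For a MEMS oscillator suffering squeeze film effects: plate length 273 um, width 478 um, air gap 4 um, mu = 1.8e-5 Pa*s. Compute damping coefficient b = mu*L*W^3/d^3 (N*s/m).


Step 1: Convert to SI.
L = 273e-6 m, W = 478e-6 m, d = 4e-6 m
Step 2: W^3 = (478e-6)^3 = 1.09e-10 m^3
Step 3: d^3 = (4e-6)^3 = 6.40e-17 m^3
Step 4: b = 1.8e-5 * 273e-6 * 1.09e-10 / 6.40e-17
b = 8.39e-03 N*s/m


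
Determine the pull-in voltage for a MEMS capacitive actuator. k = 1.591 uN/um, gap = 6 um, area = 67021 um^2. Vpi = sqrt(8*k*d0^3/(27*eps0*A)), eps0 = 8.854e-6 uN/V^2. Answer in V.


Step 1: Compute numerator: 8 * k * d0^3 = 8 * 1.591 * 6^3 = 2749.248
Step 2: Compute denominator: 27 * eps0 * A = 27 * 8.854e-6 * 67021 = 16.021906
Step 3: Vpi = sqrt(2749.248 / 16.021906)
Vpi = 13.1 V


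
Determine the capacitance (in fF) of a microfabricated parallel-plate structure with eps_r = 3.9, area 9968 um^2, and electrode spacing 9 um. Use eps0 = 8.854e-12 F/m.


Step 1: Convert area to m^2: A = 9968e-12 m^2
Step 2: Convert gap to m: d = 9e-6 m
Step 3: C = eps0 * eps_r * A / d
C = 8.854e-12 * 3.9 * 9968e-12 / 9e-6
Step 4: Convert to fF (multiply by 1e15).
C = 38.24 fF


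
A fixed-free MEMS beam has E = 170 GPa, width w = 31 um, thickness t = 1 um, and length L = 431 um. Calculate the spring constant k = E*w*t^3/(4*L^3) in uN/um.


Step 1: Convert E to consistent units (1 GPa = 1000 uN/um^2).
E = 170 GPa = 170000 uN/um^2
Step 2: Compute t^3 = 1^3 = 1
Step 3: Compute L^3 = 431^3 = 80062991
Step 4: k = 170000 * 31 * 1 / (4 * 80062991)
k = 0.0165 uN/um


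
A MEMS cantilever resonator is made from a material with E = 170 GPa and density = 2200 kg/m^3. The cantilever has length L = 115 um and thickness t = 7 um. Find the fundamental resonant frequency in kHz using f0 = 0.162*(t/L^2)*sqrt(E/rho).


Step 1: Convert units to SI.
t_SI = 7e-6 m, L_SI = 115e-6 m
Step 2: Calculate sqrt(E/rho).
sqrt(170e9 / 2200) = 8790.49 m/s
Step 3: Compute f0.
f0 = 0.162 * 7e-6 / (115e-6)^2 * 8790.49 = 753755.4 Hz = 753.76 kHz


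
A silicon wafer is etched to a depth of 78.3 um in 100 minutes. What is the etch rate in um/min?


Step 1: Etch rate = depth / time
Step 2: rate = 78.3 / 100
rate = 0.783 um/min


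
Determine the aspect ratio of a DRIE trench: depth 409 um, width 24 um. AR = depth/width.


Step 1: AR = depth / width
Step 2: AR = 409 / 24
AR = 17.0


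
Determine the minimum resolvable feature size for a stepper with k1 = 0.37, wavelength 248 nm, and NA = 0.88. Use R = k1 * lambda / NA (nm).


Step 1: Identify values: k1 = 0.37, lambda = 248 nm, NA = 0.88
Step 2: R = k1 * lambda / NA
R = 0.37 * 248 / 0.88
R = 104.3 nm


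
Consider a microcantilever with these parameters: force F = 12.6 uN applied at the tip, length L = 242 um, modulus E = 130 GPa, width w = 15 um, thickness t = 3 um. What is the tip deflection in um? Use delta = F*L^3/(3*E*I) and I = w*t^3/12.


Step 1: Calculate the second moment of area.
I = w * t^3 / 12 = 15 * 3^3 / 12 = 33.75 um^4
Step 2: Convert E to consistent units (1 GPa = 1000 uN/um^2).
E = 130 GPa = 130000 uN/um^2
Step 3: Calculate tip deflection.
delta = F * L^3 / (3 * E * I)
delta = 12.6 * 242^3 / (3 * 130000 * 33.75)
delta = 13.5668 um


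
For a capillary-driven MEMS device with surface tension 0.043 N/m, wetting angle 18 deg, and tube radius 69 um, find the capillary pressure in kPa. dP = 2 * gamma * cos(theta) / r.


Step 1: cos(18 deg) = 0.9511
Step 2: Convert r to m: r = 69e-6 m
Step 3: dP = 2 * 0.043 * 0.9511 / 69e-6 = 1185.4 Pa
Step 4: Convert Pa to kPa (divide by 1000).
dP = 1.19 kPa


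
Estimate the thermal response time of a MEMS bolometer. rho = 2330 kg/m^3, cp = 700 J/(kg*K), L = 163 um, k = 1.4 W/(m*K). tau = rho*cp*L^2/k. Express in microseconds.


Step 1: Convert L to m: L = 163e-6 m
Step 2: L^2 = (163e-6)^2 = 2.6569e-08 m^2
Step 3: tau = 2330 * 700 * 2.6569e-08 / 1.4 = 3.0952885e-02 s
Step 4: Convert to microseconds (multiply by 1e6).
tau = 30952.885 us


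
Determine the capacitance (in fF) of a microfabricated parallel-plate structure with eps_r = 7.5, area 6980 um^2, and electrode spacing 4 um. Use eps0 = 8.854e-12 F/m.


Step 1: Convert area to m^2: A = 6980e-12 m^2
Step 2: Convert gap to m: d = 4e-6 m
Step 3: C = eps0 * eps_r * A / d
C = 8.854e-12 * 7.5 * 6980e-12 / 4e-6
Step 4: Convert to fF (multiply by 1e15).
C = 115.88 fF


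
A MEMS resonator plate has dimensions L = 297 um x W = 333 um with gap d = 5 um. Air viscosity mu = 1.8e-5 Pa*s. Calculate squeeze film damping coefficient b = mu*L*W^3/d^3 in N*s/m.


Step 1: Convert to SI.
L = 297e-6 m, W = 333e-6 m, d = 5e-6 m
Step 2: W^3 = (333e-6)^3 = 3.69e-11 m^3
Step 3: d^3 = (5e-6)^3 = 1.25e-16 m^3
Step 4: b = 1.8e-5 * 297e-6 * 3.69e-11 / 1.25e-16
b = 1.58e-03 N*s/m


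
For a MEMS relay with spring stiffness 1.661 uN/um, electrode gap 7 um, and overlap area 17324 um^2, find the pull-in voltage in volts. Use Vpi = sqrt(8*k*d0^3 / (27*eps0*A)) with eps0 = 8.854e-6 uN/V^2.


Step 1: Compute numerator: 8 * k * d0^3 = 8 * 1.661 * 7^3 = 4557.784
Step 2: Compute denominator: 27 * eps0 * A = 27 * 8.854e-6 * 17324 = 4.141441
Step 3: Vpi = sqrt(4557.784 / 4.141441)
Vpi = 33.17 V


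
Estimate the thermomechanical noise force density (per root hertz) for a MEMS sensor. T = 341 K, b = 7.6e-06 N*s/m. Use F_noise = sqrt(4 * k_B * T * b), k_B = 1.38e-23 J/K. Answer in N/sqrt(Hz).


Step 1: Compute 4 * k_B * T * b
= 4 * 1.38e-23 * 341 * 7.6e-06
= 1.4306e-25 N^2/Hz
Step 2: F_noise = sqrt(1.4306e-25)
F_noise = 3.78e-13 N/sqrt(Hz)


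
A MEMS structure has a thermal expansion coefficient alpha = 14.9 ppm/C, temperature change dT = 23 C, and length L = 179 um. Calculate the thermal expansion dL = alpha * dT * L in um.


Step 1: Convert CTE: alpha = 14.9 ppm/C = 14.9e-6 /C
Step 2: dL = 14.9e-6 * 23 * 179
dL = 0.0613 um


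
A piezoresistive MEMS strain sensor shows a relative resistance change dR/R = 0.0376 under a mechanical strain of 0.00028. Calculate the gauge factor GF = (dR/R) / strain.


Step 1: Identify values.
dR/R = 0.0376, strain = 0.00028
Step 2: GF = (dR/R) / strain = 0.0376 / 0.00028
GF = 134.3


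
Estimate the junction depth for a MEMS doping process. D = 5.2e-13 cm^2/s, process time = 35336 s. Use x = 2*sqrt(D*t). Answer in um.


Step 1: Compute D*t = 5.2e-13 * 35336 = 1.837472e-08 cm^2
Step 2: sqrt(D*t) = 1.35553e-04 cm
Step 3: x = 2 * 1.35553e-04 cm = 2.71106e-04 cm
Step 4: Convert to um (1 cm = 1e4 um): x = 2.711 um


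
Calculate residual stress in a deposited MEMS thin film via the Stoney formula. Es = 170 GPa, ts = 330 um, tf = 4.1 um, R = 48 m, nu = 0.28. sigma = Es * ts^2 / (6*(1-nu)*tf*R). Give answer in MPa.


Step 1: Compute numerator: Es * ts^2 = 170 * 330^2 = 18513000 (GPa*um^2)
Step 2: Compute denominator (R in um): 6*(1-nu)*tf*R = 6*0.72*4.1*48e6 = 850176000.0 (um^2)
Step 3: sigma (GPa) = 18513000 / 850176000.0 = 2.1775e-02 GPa
Step 4: Convert to MPa (x1000): sigma = 21.8 MPa


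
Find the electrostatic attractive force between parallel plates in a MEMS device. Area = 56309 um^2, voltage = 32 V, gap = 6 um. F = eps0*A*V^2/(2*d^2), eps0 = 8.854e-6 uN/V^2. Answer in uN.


Step 1: Identify parameters.
eps0 = 8.854e-6 uN/V^2, A = 56309 um^2, V = 32 V, d = 6 um
Step 2: Compute V^2 = 32^2 = 1024
Step 3: Compute d^2 = 6^2 = 36
Step 4: F = 0.5 * 8.854e-6 * 56309 * 1024 / 36
F = 7.091 uN


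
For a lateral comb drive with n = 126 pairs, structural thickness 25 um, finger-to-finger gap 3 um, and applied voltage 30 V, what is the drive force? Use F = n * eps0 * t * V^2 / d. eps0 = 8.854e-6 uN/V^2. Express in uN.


Step 1: Parameters: n=126, eps0=8.854e-6 uN/V^2, t=25 um, V=30 V, d=3 um
Step 2: V^2 = 900
Step 3: F = 126 * 8.854e-6 * 25 * 900 / 3
F = 8.367 uN


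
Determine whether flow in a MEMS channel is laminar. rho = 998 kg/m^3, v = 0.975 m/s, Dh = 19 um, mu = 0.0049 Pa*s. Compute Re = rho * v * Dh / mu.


Step 1: Convert Dh to meters: Dh = 19e-6 m
Step 2: Re = rho * v * Dh / mu
Re = 998 * 0.975 * 19e-6 / 0.0049
Re = 3.773
Since Re = 3.773 is below ~2300, the flow is laminar.


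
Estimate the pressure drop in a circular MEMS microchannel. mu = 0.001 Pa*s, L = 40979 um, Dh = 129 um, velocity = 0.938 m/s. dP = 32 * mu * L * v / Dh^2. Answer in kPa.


Step 1: Convert to SI: L = 40979e-6 m, Dh = 129e-6 m
Step 2: dP = 32 * 0.001 * 40979e-6 * 0.938 / (129e-6)^2
Step 3: dP = 73915.37 Pa
Step 4: Convert to kPa: dP = 73.92 kPa


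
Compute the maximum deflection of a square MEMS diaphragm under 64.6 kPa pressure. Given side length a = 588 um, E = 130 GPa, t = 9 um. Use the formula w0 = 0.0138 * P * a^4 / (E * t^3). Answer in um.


Step 1: Convert pressure to compatible units (E is in GPa, so P in GPa).
P = 64.6 kPa = 64.6e-6 GPa
Step 2: Compute numerator: 0.0138 * P * a^4.
a^4 = 588^4 = 119538913536
numerator = 0.0138 * 64.6e-6 * 119538913536 = 1.065666e+05
Step 3: Compute denominator: E * t^3 = 130 * 9^3 = 94770
Step 4: w0 = numerator / denominator = 1.065666e+05 / 94770 = 1.1245 um


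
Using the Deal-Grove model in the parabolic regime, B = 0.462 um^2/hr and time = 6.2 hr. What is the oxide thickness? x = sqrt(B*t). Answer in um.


Step 1: Compute B*t = 0.462 * 6.2 = 2.8644
Step 2: x = sqrt(2.8644)
x = 1.692 um


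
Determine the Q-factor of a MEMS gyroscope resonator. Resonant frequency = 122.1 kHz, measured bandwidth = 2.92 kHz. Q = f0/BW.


Step 1: Q = f0 / bandwidth
Step 2: Q = 122.1 / 2.92
Q = 41.8


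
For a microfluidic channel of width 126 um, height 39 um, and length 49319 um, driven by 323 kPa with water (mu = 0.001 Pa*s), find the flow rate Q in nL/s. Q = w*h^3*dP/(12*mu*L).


Step 1: Convert all dimensions to SI (meters).
w = 126e-6 m, h = 39e-6 m, L = 49319e-6 m, dP = 323e3 Pa
Step 2: Q = w * h^3 * dP / (12 * mu * L)
Q = 126e-6 * (39e-6)^3 * 323e3 / (12 * 0.001 * 49319e-6) = 4.07916601e-09 m^3/s
Step 3: Convert Q from m^3/s to nL/s (1 m^3 = 1e12 nL, so multiply by 1e12).
Q = 4079.166 nL/s


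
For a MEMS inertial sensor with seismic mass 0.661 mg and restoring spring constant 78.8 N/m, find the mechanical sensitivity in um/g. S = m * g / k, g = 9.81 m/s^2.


Step 1: Convert mass: m = 0.661 mg = 6.61e-07 kg
Step 2: S = m * g / k = 6.61e-07 * 9.81 / 78.8
Step 3: S = 8.23e-08 m/g
Step 4: Convert to um/g: S = 0.082 um/g


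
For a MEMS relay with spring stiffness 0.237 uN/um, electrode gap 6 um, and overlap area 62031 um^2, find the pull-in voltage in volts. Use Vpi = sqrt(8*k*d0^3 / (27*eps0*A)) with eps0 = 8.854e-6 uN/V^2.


Step 1: Compute numerator: 8 * k * d0^3 = 8 * 0.237 * 6^3 = 409.536
Step 2: Compute denominator: 27 * eps0 * A = 27 * 8.854e-6 * 62031 = 14.829007
Step 3: Vpi = sqrt(409.536 / 14.829007)
Vpi = 5.26 V


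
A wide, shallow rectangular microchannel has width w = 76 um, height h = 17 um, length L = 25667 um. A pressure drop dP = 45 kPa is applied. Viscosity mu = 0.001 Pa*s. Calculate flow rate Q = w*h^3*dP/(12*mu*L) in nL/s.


Step 1: Convert all dimensions to SI (meters).
w = 76e-6 m, h = 17e-6 m, L = 25667e-6 m, dP = 45e3 Pa
Step 2: Q = w * h^3 * dP / (12 * mu * L)
Q = 76e-6 * (17e-6)^3 * 45e3 / (12 * 0.001 * 25667e-6) = 5.455273e-11 m^3/s
Step 3: Convert Q from m^3/s to nL/s (1 m^3 = 1e12 nL, so multiply by 1e12).
Q = 54.553 nL/s


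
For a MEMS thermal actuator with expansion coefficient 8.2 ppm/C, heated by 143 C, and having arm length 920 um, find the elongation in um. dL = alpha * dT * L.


Step 1: Convert CTE: alpha = 8.2 ppm/C = 8.2e-6 /C
Step 2: dL = 8.2e-6 * 143 * 920
dL = 1.0788 um


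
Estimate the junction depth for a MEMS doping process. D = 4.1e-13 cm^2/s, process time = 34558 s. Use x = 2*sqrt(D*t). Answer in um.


Step 1: Compute D*t = 4.1e-13 * 34558 = 1.416878e-08 cm^2
Step 2: sqrt(D*t) = 1.19033e-04 cm
Step 3: x = 2 * 1.19033e-04 cm = 2.38066e-04 cm
Step 4: Convert to um (1 cm = 1e4 um): x = 2.381 um


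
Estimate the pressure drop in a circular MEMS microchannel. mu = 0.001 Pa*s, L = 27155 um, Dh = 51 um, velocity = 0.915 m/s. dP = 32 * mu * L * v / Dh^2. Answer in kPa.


Step 1: Convert to SI: L = 27155e-6 m, Dh = 51e-6 m
Step 2: dP = 32 * 0.001 * 27155e-6 * 0.915 / (51e-6)^2
Step 3: dP = 305689.50 Pa
Step 4: Convert to kPa: dP = 305.69 kPa


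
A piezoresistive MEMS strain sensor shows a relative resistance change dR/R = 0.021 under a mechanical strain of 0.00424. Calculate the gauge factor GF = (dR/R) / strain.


Step 1: Identify values.
dR/R = 0.021, strain = 0.00424
Step 2: GF = (dR/R) / strain = 0.021 / 0.00424
GF = 5.0


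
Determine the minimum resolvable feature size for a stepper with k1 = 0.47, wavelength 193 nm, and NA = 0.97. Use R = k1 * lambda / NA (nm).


Step 1: Identify values: k1 = 0.47, lambda = 193 nm, NA = 0.97
Step 2: R = k1 * lambda / NA
R = 0.47 * 193 / 0.97
R = 93.5 nm


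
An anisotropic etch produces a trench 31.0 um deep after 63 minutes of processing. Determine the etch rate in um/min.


Step 1: Etch rate = depth / time
Step 2: rate = 31.0 / 63
rate = 0.492 um/min


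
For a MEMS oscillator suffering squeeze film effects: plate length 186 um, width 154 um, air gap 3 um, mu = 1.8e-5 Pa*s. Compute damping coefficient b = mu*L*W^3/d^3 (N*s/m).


Step 1: Convert to SI.
L = 186e-6 m, W = 154e-6 m, d = 3e-6 m
Step 2: W^3 = (154e-6)^3 = 3.65e-12 m^3
Step 3: d^3 = (3e-6)^3 = 2.70e-17 m^3
Step 4: b = 1.8e-5 * 186e-6 * 3.65e-12 / 2.70e-17
b = 4.53e-04 N*s/m


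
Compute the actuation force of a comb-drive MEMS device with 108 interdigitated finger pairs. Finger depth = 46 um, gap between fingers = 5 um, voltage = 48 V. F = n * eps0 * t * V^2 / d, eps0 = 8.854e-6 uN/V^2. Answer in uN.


Step 1: Parameters: n=108, eps0=8.854e-6 uN/V^2, t=46 um, V=48 V, d=5 um
Step 2: V^2 = 2304
Step 3: F = 108 * 8.854e-6 * 46 * 2304 / 5
F = 20.269 uN


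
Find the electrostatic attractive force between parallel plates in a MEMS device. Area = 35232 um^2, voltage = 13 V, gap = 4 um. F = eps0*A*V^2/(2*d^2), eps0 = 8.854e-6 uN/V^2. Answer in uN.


Step 1: Identify parameters.
eps0 = 8.854e-6 uN/V^2, A = 35232 um^2, V = 13 V, d = 4 um
Step 2: Compute V^2 = 13^2 = 169
Step 3: Compute d^2 = 4^2 = 16
Step 4: F = 0.5 * 8.854e-6 * 35232 * 169 / 16
F = 1.647 uN


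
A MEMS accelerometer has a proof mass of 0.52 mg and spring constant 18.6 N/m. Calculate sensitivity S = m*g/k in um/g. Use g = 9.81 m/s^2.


Step 1: Convert mass: m = 0.52 mg = 5.20e-07 kg
Step 2: S = m * g / k = 5.20e-07 * 9.81 / 18.6
Step 3: S = 2.74e-07 m/g
Step 4: Convert to um/g: S = 0.274 um/g


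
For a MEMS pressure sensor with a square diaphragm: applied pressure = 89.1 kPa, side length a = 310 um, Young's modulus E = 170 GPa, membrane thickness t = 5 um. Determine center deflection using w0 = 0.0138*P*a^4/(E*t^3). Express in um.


Step 1: Convert pressure to compatible units (E is in GPa, so P in GPa).
P = 89.1 kPa = 89.1e-6 GPa
Step 2: Compute numerator: 0.0138 * P * a^4.
a^4 = 310^4 = 9235210000
numerator = 0.0138 * 89.1e-6 * 9235210000 = 1.13554e+04
Step 3: Compute denominator: E * t^3 = 170 * 5^3 = 21250
Step 4: w0 = numerator / denominator = 1.13554e+04 / 21250 = 0.5344 um


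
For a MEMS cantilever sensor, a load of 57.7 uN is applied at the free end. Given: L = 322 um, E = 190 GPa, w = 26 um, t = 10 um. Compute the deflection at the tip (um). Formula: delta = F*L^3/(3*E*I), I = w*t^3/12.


Step 1: Calculate the second moment of area.
I = w * t^3 / 12 = 26 * 10^3 / 12 = 2166.6667 um^4
Step 2: Convert E to consistent units (1 GPa = 1000 uN/um^2).
E = 190 GPa = 190000 uN/um^2
Step 3: Calculate tip deflection.
delta = F * L^3 / (3 * E * I)
delta = 57.7 * 322^3 / (3 * 190000 * 2166.6667)
delta = 1.5598 um


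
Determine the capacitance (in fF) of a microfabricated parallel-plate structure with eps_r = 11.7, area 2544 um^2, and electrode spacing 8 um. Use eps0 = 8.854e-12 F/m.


Step 1: Convert area to m^2: A = 2544e-12 m^2
Step 2: Convert gap to m: d = 8e-6 m
Step 3: C = eps0 * eps_r * A / d
C = 8.854e-12 * 11.7 * 2544e-12 / 8e-6
Step 4: Convert to fF (multiply by 1e15).
C = 32.94 fF


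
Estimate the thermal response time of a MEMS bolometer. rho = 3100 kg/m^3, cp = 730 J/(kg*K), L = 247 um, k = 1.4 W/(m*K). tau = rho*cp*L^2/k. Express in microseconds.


Step 1: Convert L to m: L = 247e-6 m
Step 2: L^2 = (247e-6)^2 = 6.1009e-08 m^2
Step 3: tau = 3100 * 730 * 6.1009e-08 / 1.4 = 9.861669071e-02 s
Step 4: Convert to microseconds (multiply by 1e6).
tau = 98616.691 us


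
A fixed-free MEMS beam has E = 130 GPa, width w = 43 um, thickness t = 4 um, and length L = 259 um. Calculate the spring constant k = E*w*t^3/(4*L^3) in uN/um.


Step 1: Convert E to consistent units (1 GPa = 1000 uN/um^2).
E = 130 GPa = 130000 uN/um^2
Step 2: Compute t^3 = 4^3 = 64
Step 3: Compute L^3 = 259^3 = 17373979
Step 4: k = 130000 * 43 * 64 / (4 * 17373979)
k = 5.1479 uN/um


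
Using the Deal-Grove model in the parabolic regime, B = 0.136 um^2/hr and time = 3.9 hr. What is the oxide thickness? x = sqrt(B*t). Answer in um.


Step 1: Compute B*t = 0.136 * 3.9 = 0.5304
Step 2: x = sqrt(0.5304)
x = 0.728 um


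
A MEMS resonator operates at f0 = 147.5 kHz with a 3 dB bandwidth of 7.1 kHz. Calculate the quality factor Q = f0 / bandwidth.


Step 1: Q = f0 / bandwidth
Step 2: Q = 147.5 / 7.1
Q = 20.8


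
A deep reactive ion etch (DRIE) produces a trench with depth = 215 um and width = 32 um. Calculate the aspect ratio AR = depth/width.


Step 1: AR = depth / width
Step 2: AR = 215 / 32
AR = 6.7


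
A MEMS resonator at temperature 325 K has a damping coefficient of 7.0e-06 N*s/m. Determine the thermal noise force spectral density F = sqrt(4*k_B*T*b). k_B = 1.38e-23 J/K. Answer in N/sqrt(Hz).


Step 1: Compute 4 * k_B * T * b
= 4 * 1.38e-23 * 325 * 7.0e-06
= 1.2558e-25 N^2/Hz
Step 2: F_noise = sqrt(1.2558e-25)
F_noise = 3.54e-13 N/sqrt(Hz)


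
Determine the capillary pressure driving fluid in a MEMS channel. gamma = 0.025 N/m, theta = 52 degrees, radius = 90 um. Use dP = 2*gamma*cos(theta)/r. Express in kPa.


Step 1: cos(52 deg) = 0.6157
Step 2: Convert r to m: r = 90e-6 m
Step 3: dP = 2 * 0.025 * 0.6157 / 90e-6 = 342.1 Pa
Step 4: Convert Pa to kPa (divide by 1000).
dP = 0.34 kPa


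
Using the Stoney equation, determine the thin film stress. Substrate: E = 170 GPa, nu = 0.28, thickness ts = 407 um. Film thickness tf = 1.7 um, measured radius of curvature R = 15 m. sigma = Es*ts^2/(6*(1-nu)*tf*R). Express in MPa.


Step 1: Compute numerator: Es * ts^2 = 170 * 407^2 = 28160330 (GPa*um^2)
Step 2: Compute denominator (R in um): 6*(1-nu)*tf*R = 6*0.72*1.7*15e6 = 110160000.0 (um^2)
Step 3: sigma (GPa) = 28160330 / 110160000.0 = 2.55631e-01 GPa
Step 4: Convert to MPa (x1000): sigma = 255.6 MPa


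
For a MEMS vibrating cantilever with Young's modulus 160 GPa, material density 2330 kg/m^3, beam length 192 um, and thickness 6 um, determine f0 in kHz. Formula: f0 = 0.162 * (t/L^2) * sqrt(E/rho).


Step 1: Convert units to SI.
t_SI = 6e-6 m, L_SI = 192e-6 m
Step 2: Calculate sqrt(E/rho).
sqrt(160e9 / 2330) = 8286.71 m/s
Step 3: Compute f0.
f0 = 0.162 * 6e-6 / (192e-6)^2 * 8286.71 = 218497.2 Hz = 218.5 kHz


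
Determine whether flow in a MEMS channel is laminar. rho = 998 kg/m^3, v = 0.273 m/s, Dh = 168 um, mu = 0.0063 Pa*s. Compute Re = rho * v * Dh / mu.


Step 1: Convert Dh to meters: Dh = 168e-6 m
Step 2: Re = rho * v * Dh / mu
Re = 998 * 0.273 * 168e-6 / 0.0063
Re = 7.265
Since Re = 7.265 is below ~2300, the flow is laminar.


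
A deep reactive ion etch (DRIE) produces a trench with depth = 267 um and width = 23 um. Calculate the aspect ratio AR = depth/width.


Step 1: AR = depth / width
Step 2: AR = 267 / 23
AR = 11.6


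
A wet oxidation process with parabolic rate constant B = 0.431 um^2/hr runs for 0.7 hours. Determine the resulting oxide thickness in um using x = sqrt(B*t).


Step 1: Compute B*t = 0.431 * 0.7 = 0.3017
Step 2: x = sqrt(0.3017)
x = 0.549 um


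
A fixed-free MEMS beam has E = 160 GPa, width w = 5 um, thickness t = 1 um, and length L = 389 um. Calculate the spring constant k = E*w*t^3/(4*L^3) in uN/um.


Step 1: Convert E to consistent units (1 GPa = 1000 uN/um^2).
E = 160 GPa = 160000 uN/um^2
Step 2: Compute t^3 = 1^3 = 1
Step 3: Compute L^3 = 389^3 = 58863869
Step 4: k = 160000 * 5 * 1 / (4 * 58863869)
k = 0.0034 uN/um


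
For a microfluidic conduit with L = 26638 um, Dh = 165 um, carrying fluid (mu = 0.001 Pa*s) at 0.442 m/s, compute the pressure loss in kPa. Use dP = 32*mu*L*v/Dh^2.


Step 1: Convert to SI: L = 26638e-6 m, Dh = 165e-6 m
Step 2: dP = 32 * 0.001 * 26638e-6 * 0.442 / (165e-6)^2
Step 3: dP = 13839.04 Pa
Step 4: Convert to kPa: dP = 13.84 kPa


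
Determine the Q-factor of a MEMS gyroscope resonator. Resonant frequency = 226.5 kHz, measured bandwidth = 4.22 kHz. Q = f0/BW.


Step 1: Q = f0 / bandwidth
Step 2: Q = 226.5 / 4.22
Q = 53.7


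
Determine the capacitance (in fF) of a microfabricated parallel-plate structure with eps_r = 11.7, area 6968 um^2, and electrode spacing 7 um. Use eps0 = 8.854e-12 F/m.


Step 1: Convert area to m^2: A = 6968e-12 m^2
Step 2: Convert gap to m: d = 7e-6 m
Step 3: C = eps0 * eps_r * A / d
C = 8.854e-12 * 11.7 * 6968e-12 / 7e-6
Step 4: Convert to fF (multiply by 1e15).
C = 103.12 fF
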